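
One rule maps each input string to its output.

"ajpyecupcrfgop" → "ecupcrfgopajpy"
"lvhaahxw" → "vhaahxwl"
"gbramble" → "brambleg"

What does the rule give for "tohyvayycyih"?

yvayycyihtoh

What's happening: swap the front and back halves of the string, then move the last 3 characters to the front (rotate right by 3).
Working it through for "tohyvayycyih": intermediate "yycyihtohyva", final "yvayycyihtoh".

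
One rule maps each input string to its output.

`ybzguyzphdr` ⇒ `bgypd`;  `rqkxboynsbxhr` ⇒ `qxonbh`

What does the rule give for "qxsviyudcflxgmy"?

In each case the input is transformed by: keep every other character starting from the second (positions 2nd, 4th, 6th, ...).
Applying that to "qxsviyudcflxgmy" gives "xvydfxm".

xvydfxm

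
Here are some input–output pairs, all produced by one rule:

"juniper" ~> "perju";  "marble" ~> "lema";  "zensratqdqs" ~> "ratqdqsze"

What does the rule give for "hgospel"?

Rule — move the first 2 characters to the end (rotate left by 2), then delete the first 2 characters.
For "hgospel" the result is "pelhg".

pelhg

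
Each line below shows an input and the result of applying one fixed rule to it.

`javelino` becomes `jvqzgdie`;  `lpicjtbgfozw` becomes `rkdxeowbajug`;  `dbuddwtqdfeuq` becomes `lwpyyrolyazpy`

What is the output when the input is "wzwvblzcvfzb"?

wurqwguxqaur

The transformation: shift every letter 5 places backward in the alphabet (wrapping around), then swap the first and last characters.
Applying both steps to "wzwvblzcvfzb": "rurqwguxqauw", then "wurqwguxqaur".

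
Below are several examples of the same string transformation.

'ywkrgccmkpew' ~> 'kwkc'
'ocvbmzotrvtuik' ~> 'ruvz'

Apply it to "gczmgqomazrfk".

In each case the input is transformed by: keep one character in every 3, starting at position 3 (positions 3rd, 6th, 9th, ...), then swap the front and back halves of the string.
"gczmgqomazrfk" → "zqaf" → "afzq".

afzq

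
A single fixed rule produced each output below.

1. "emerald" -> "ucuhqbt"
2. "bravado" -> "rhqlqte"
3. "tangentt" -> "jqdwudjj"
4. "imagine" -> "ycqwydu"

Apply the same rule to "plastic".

fbqijys

Looking at the pairs, the operation is to shift every letter 10 places backward in the alphabet (wrapping around).
"plastic" → "fbqijys".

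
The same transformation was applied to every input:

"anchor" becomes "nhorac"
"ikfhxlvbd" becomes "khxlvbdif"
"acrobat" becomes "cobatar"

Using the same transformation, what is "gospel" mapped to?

In each case the input is transformed by: move the first 2 characters to the end (rotate left by 2), then swap the first and last characters.
On "gospel": the first step gives "spelgo", and the second then gives "opelgs".

opelgs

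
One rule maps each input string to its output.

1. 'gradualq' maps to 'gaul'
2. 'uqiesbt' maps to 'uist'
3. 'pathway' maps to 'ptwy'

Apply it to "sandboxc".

snbx

Rule — keep every other character starting from the first (positions 1st, 3rd, 5th, ...).
On "sandboxc" that produces "snbx".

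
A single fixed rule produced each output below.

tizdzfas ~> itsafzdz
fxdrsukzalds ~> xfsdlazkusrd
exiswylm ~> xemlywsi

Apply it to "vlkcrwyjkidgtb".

What's happening: move the first 2 characters to the end (rotate left by 2), then reverse the string.
For "vlkcrwyjkidgtb", step one produces "kcrwyjkidgtbvl"; step two turns that into "lvbtgdikjywrck".

lvbtgdikjywrck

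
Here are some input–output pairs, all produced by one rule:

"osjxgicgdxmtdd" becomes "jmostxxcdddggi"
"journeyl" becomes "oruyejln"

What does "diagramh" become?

Each output is the input with this applied: sort the characters into alphabetical order, then swap the front and back halves of the string.
"diagramh" → "aadghimr" → "himraadg".

himraadg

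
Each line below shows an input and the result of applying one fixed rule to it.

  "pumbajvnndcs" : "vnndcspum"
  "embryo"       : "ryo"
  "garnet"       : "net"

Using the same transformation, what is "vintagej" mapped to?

What's happening: swap the front and back halves of the string, then delete the last 3 characters.
On "vintagej": the first step gives "agejvint", and the second then gives "agejv".

agejv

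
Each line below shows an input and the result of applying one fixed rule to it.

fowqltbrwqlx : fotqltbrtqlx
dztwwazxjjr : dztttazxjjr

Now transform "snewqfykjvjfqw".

snetqfykjvjfqt

The rule is to replace every "w" with "t".
Doing the same to "snewqfykjvjfqw": "snetqfykjvjfqt".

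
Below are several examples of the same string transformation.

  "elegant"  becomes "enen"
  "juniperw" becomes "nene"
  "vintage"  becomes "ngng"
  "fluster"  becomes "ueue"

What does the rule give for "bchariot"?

Each output is the input with this applied: keep one character in every 3, starting at position 3 (positions 3rd, 6th, 9th, ...), then write the whole string twice.
Working it through for "bchariot": intermediate "hi", final "hihi".

hihi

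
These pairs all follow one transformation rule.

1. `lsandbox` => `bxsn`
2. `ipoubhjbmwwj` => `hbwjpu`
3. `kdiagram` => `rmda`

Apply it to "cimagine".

What's happening: keep every other character starting from the second (positions 2nd, 4th, 6th, ...), then move the first 2 characters to the end (rotate left by 2).
Working it through for "cimagine": intermediate "iaie", final "ieia".

ieia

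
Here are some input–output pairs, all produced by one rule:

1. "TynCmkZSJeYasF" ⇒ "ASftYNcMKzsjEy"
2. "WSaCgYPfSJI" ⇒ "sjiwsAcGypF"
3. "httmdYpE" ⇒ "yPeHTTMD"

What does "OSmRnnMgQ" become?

Each output is the input with this applied: flip the case of every letter, then move the last 3 characters to the front (rotate right by 3).
Working it through for "OSmRnnMgQ": intermediate "osMrNNmGq", final "mGqosMrNN".

mGqosMrNN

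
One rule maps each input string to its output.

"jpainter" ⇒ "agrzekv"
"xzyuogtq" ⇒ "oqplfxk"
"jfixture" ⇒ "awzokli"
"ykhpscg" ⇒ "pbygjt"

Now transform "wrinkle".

The pattern: shift every letter 9 places backward in the alphabet (wrapping around), then delete the last character.
Working it through for "wrinkle": intermediate "nizebcv", final "nizebc".

nizebc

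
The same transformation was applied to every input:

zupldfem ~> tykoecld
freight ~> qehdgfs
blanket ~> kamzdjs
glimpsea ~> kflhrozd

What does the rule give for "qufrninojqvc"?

tpqehmnmpibu

In each case the input is transformed by: swap each adjacent pair of characters (1↔2, 3↔4, ...), then shift every letter 1 place backward in the alphabet (wrapping around).
On "qufrninojqvc" that produces "tpqehmnmpibu".
(Check on "freight": → "rfiehgt" → "qehdgfs" ✓)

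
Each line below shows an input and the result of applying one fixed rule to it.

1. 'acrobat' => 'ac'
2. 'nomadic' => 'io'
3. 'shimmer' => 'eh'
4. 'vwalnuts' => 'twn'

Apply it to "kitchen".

ei

The transformation: move the last 3 characters to the front (rotate right by 3), then keep one character in every 3, starting at position 2 (positions 2nd, 5th, 8th, ...).
For "kitchen" the result is "ei".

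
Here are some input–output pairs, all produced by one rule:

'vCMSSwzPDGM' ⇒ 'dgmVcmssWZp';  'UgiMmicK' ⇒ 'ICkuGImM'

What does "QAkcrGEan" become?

eANqaKCRg

The transformation: flip the case of every letter, then move the last 3 characters to the front (rotate right by 3).
"QAkcrGEan" → "qaKCRgeAN" → "eANqaKCRg".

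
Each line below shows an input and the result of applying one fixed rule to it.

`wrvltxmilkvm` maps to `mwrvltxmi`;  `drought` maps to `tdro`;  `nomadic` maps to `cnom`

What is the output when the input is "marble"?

Each output is the input with this applied: move the last character to the front, then delete the last 3 characters.
Working it through for "marble": intermediate "emarbl", final "ema".

ema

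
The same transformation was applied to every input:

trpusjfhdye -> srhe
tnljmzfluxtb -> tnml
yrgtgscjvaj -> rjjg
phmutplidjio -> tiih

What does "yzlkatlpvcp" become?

The rule is to keep one character in every 3, starting at position 2 (positions 2nd, 5th, 8th, ...), then sort the characters into reverse alphabetical order.
For "yzlkatlpvcp", step one produces "zapp"; step two turns that into "zppa".
(Check on "trpusjfhdye": → "rshe" → "srhe" ✓)

zppa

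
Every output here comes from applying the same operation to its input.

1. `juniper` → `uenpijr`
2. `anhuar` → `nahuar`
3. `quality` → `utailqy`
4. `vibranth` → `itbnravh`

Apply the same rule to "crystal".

Each output is the input with this applied: take characters alternately from the front and the back (1st, last, 2nd, 2nd-last, ...), then move the first 2 characters to the end (rotate left by 2).
For "crystal", step one produces "clrayts"; step two turns that into "raytscl".

raytscl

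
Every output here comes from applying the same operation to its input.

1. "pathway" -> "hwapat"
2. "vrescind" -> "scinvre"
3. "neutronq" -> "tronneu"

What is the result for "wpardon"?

The transformation: delete the last character, then move the first 3 characters to the end (rotate left by 3).
Applying that to "wpardon" gives "rdowpa".

rdowpa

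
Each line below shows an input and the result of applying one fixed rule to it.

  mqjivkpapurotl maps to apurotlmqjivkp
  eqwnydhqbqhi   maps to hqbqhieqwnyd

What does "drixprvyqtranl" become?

yqtranldrixprv

The rule is to swap the front and back halves of the string.
"drixprvyqtranl" → "yqtranldrixprv".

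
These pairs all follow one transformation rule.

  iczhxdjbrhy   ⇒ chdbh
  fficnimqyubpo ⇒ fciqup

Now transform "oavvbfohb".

The pattern: keep every other character starting from the second (positions 2nd, 4th, 6th, ...).
"oavvbfohb" → "avfh".

avfh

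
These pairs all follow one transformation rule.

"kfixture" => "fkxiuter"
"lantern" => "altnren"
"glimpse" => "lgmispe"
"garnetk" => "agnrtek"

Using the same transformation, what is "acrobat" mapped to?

The transformation: swap each adjacent pair of characters (1↔2, 3↔4, ...).
Doing the same to "acrobat": "caorabt".

caorabt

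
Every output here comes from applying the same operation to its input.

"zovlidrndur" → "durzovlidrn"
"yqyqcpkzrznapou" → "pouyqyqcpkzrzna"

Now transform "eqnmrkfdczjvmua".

muaeqnmrkfdczjv

The transformation: move the last 3 characters to the front (rotate right by 3).
For "eqnmrkfdczjvmua" the result is "muaeqnmrkfdczjv".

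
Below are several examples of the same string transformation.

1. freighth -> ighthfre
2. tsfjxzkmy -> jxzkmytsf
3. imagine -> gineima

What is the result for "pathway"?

hwaypat

Looking at the pairs, the operation is to move the first 3 characters to the end (rotate left by 3).
For "pathway" the result is "hwaypat".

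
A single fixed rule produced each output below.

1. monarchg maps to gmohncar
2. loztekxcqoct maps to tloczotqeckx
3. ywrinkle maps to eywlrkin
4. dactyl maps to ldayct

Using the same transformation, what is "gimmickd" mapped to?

dgikmcmi

Each output is the input with this applied: swap the first and last characters, then take characters alternately from the front and the back (1st, last, 2nd, 2nd-last, ...).
Working it through for "gimmickd": intermediate "dimmickg", final "dgikmcmi".
(Check on "monarchg": → "gonarchm" → "gmohncar" ✓)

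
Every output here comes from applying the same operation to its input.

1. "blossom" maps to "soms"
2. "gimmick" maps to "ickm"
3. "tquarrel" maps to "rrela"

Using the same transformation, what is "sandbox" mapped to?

Each output is the input with this applied: delete the first 3 characters, then move the first character to the end.
Applying both steps to "sandbox": "dbox", then "boxd".

boxd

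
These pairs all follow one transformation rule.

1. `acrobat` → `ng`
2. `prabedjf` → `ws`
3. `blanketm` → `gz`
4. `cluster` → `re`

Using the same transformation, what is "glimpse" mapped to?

fr

What's happening: shift every letter 13 places forward in the alphabet (wrapping around) — i.e. ROT13, then keep only the last 2 characters.
For "glimpse" the result is "fr".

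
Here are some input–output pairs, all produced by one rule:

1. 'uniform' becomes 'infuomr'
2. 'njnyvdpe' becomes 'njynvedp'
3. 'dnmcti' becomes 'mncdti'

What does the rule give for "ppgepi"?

gpeppi

The rule is to move the first 2 characters to the end (rotate left by 2), then take characters alternately from the front and the back (1st, last, 2nd, 2nd-last, ...).
On "ppgepi": the first step gives "gepipp", and the second then gives "gpeppi".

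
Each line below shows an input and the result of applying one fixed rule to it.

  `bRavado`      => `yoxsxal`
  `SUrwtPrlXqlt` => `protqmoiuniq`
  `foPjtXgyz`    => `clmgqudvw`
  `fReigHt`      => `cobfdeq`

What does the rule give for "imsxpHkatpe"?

What's happening: shift every letter 3 places backward in the alphabet (wrapping around), then convert every letter to lowercase.
Starting from "imsxpHkatpe": after the first operation, "fjpumEhxqmb"; after the second, "fjpumehxqmb".

fjpumehxqmb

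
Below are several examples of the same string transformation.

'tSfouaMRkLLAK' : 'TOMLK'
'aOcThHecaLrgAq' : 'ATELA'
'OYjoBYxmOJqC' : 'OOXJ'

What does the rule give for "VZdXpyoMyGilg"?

VXOGG

The transformation: keep one character in every 3, starting at position 1 (positions 1st, 4th, 7th, ...), then convert every letter to uppercase.
Applying both steps to "VZdXpyoMyGilg": "VXoGg", then "VXOGG".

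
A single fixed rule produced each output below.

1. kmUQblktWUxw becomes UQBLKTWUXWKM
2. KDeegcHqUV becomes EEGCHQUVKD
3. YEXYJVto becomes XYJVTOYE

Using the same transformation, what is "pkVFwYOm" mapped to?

In each case the input is transformed by: move the first 2 characters to the end (rotate left by 2), then convert every letter to uppercase.
Working it through for "pkVFwYOm": intermediate "VFwYOmpk", final "VFWYOMPK".

VFWYOMPK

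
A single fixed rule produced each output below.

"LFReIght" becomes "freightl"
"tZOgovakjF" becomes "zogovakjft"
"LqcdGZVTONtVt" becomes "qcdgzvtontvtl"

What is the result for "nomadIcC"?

Rule — move the first character to the end, then convert every letter to lowercase.
For "nomadIcC" the result is "omadiccn".
(Check on "tZOgovakjF": → "ZOgovakjFt" → "zogovakjft" ✓)

omadiccn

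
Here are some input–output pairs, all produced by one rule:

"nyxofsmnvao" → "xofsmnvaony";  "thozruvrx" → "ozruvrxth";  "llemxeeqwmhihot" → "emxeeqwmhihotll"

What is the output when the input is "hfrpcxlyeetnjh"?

rpcxlyeetnjhhf

The pattern: move the first 2 characters to the end (rotate left by 2).
Applying that to "hfrpcxlyeetnjh" gives "rpcxlyeetnjhhf".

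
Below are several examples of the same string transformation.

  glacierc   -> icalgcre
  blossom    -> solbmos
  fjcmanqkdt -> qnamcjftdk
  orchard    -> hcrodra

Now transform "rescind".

What's happening: move the last 3 characters to the front (rotate right by 3), then reverse the string.
So "rescind" becomes "cserdni".
(Check on "glacierc": → "ercglaci" → "icalgcre" ✓)

cserdni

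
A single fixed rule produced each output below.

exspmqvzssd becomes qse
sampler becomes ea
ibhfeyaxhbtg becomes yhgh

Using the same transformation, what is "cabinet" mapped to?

ea

Rule — move the first 3 characters to the end (rotate left by 3), then keep one character in every 3, starting at position 3 (positions 3rd, 6th, 9th, ...).
"cabinet" → "inetcab" → "ea".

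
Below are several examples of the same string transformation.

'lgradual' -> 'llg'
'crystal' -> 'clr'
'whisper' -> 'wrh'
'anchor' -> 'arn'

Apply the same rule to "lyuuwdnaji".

The transformation: take characters alternately from the front and the back (1st, last, 2nd, 2nd-last, ...), then keep only the first 3 characters.
For "lyuuwdnaji" the result is "liy".

liy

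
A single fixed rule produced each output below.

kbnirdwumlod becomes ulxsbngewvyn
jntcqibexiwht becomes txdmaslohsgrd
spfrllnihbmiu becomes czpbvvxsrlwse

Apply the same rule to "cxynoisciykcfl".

Rule — shift every letter 10 places forward in the alphabet (wrapping around).
Doing the same to "cxynoisciykcfl": "mhixyscmsiumpv".

mhixyscmsiumpv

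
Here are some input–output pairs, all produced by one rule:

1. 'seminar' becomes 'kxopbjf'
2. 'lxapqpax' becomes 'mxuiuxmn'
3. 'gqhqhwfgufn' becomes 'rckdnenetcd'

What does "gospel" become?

mbidlp

Looking at the pairs, the operation is to shift every letter 3 places backward in the alphabet (wrapping around), then move the last 3 characters to the front (rotate right by 3).
On "gospel": the first step gives "dlpmbi", and the second then gives "mbidlp".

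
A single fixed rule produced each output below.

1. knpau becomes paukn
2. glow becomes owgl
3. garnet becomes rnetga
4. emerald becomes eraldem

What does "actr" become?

trac

Rule — move the first 2 characters to the end (rotate left by 2).
Doing the same to "actr": "trac".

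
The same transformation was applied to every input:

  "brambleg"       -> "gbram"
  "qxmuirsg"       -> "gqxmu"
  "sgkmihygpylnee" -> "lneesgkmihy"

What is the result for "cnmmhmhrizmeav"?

meavcnmmhmh

The rule is to swap the front and back halves of the string, then delete the first 3 characters.
Starting from "cnmmhmhrizmeav": after the first operation, "rizmeavcnmmhmh"; after the second, "meavcnmmhmh".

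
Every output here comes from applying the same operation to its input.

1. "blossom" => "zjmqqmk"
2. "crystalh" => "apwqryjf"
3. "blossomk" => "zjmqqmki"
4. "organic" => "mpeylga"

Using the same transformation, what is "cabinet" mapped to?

ayzglcr

The rule is to shift every letter 2 places backward in the alphabet (wrapping around).
So "cabinet" becomes "ayzglcr".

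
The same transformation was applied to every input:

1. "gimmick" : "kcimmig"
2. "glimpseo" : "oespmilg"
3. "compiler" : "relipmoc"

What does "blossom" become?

mossolb

Rule — reverse the string.
On "blossom" that produces "mossolb".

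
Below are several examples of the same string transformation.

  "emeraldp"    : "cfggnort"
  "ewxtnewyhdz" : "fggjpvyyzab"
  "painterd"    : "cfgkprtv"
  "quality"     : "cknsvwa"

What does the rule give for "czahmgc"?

ceeijob

The transformation: sort the characters into alphabetical order, then shift every letter 2 places forward in the alphabet (wrapping around).
Starting from "czahmgc": after the first operation, "accghmz"; after the second, "ceeijob".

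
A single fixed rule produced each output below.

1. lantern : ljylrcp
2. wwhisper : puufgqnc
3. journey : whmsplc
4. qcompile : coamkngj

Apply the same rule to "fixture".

The transformation: shift every letter 2 places backward in the alphabet (wrapping around), then move the last character to the front.
For "fixture", step one produces "dgvrspc"; step two turns that into "cdgvrsp".

cdgvrsp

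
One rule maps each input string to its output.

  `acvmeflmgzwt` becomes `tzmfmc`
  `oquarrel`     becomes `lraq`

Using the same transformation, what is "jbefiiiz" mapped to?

In each case the input is transformed by: keep every other character starting from the second (positions 2nd, 4th, 6th, ...), then reverse the string.
For "jbefiiiz", step one produces "bfiz"; step two turns that into "zifb".

zifb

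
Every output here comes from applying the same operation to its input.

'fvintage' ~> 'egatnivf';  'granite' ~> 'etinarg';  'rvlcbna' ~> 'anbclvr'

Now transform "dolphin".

The transformation: reverse the string.
Doing the same to "dolphin": "nihplod".

nihplod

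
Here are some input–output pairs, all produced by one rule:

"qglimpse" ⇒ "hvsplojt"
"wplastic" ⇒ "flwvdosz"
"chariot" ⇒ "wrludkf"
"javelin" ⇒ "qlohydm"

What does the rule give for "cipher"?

uhkslf

The transformation: reverse the string, then shift every letter 3 places forward in the alphabet (wrapping around).
Starting from "cipher": after the first operation, "rehpic"; after the second, "uhkslf".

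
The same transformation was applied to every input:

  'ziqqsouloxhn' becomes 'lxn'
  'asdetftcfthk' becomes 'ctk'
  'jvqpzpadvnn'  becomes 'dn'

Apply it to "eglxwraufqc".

uq

The rule is to keep every other character starting from the second (positions 2nd, 4th, 6th, ...), then delete the first 3 characters.
For "eglxwraufqc", step one produces "gxruq"; step two turns that into "uq".
(Check on "asdetftcfthk": → "sefctk" → "ctk" ✓)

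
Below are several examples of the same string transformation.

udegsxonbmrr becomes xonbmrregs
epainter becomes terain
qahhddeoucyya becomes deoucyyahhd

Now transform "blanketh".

Rule — delete the first 2 characters, then move the first 3 characters to the end (rotate left by 3).
Starting from "blanketh": after the first operation, "anketh"; after the second, "ethank".

ethank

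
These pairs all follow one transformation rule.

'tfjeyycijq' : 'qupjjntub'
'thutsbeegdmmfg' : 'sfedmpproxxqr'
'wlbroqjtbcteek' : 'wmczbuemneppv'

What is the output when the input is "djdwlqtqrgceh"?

uohwbebcrnps

Looking at the pairs, the operation is to shift every letter 11 places forward in the alphabet (wrapping around), then delete the first character.
On "djdwlqtqrgceh": the first step gives "ouohwbebcrnps", and the second then gives "uohwbebcrnps".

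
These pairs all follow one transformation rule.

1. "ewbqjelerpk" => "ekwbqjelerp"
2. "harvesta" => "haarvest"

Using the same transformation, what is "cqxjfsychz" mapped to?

czqxjfsych

What's happening: swap the first and last characters, then move the last character to the front.
On "cqxjfsychz" that produces "czqxjfsych".
(Check on "ewbqjelerpk": → "kwbqjelerpe" → "ekwbqjelerp" ✓)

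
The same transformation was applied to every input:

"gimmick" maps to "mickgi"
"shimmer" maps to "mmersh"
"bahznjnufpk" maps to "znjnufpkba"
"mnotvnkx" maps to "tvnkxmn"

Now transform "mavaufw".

aufwma

Rule — move the first 2 characters to the end (rotate left by 2), then delete the first character.
"mavaufw" → "vaufwma" → "aufwma".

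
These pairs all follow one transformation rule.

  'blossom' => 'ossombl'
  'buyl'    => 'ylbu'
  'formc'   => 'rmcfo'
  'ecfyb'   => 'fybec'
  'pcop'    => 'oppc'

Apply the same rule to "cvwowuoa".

wowuoacv

Each output is the input with this applied: move the first 2 characters to the end (rotate left by 2).
Doing the same to "cvwowuoa": "wowuoacv".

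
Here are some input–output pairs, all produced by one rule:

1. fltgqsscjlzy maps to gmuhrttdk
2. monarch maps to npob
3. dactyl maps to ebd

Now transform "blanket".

In each case the input is transformed by: delete the last 3 characters, then shift every letter 1 place forward in the alphabet (wrapping around).
Working it through for "blanket": intermediate "blan", final "cmbo".

cmbo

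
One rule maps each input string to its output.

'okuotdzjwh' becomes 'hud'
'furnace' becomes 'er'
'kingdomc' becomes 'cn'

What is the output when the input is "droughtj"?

Each output is the input with this applied: move the last 3 characters to the front (rotate right by 3), then keep one character in every 3, starting at position 3 (positions 3rd, 6th, 9th, ...).
On "droughtj": the first step gives "htjdroug", and the second then gives "jo".

jo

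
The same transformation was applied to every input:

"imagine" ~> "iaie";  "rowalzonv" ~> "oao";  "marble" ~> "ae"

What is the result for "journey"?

oue

What's happening: keep only the vowels.
Applying that to "journey" gives "oue".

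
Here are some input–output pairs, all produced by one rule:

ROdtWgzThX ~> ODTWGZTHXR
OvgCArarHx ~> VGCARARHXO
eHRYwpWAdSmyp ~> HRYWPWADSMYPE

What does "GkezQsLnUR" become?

Each output is the input with this applied: move the first character to the end, then convert every letter to uppercase.
"GkezQsLnUR" → "KEZQSLNURG".
(Check on "ROdtWgzThX": → "OdtWgzThXR" → "ODTWGZTHXR" ✓)

KEZQSLNURG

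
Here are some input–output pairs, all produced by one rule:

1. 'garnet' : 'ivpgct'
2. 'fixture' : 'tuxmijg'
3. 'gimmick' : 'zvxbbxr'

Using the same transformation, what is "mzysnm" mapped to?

The pattern: move the last character to the front, then shift every letter 11 places backward in the alphabet (wrapping around).
On "mzysnm": the first step gives "mmzysn", and the second then gives "bbonhc".

bbonhc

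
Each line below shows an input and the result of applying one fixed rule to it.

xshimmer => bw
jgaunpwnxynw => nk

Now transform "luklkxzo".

py

The transformation: shift every letter 4 places forward in the alphabet (wrapping around), then keep only the first 2 characters.
"luklkxzo" → "pyopobds" → "py".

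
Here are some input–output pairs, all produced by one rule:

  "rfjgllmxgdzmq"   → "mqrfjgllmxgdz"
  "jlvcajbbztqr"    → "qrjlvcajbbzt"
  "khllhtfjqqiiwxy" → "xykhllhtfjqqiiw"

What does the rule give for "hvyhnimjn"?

The rule is to move the last 2 characters to the front (rotate right by 2).
Doing the same to "hvyhnimjn": "jnhvyhnim".

jnhvyhnim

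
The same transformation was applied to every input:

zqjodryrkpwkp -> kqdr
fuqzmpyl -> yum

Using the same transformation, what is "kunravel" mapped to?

eua

The pattern: move the last 3 characters to the front (rotate right by 3), then keep one character in every 3, starting at position 2 (positions 2nd, 5th, 8th, ...).
Starting from "kunravel": after the first operation, "velkunra"; after the second, "eua".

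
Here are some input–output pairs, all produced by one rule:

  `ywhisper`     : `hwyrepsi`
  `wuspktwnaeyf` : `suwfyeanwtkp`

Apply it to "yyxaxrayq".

xyyqyarxa

The rule is to reverse the string, then move the last 3 characters to the front (rotate right by 3).
For "yyxaxrayq" the result is "xyyqyarxa".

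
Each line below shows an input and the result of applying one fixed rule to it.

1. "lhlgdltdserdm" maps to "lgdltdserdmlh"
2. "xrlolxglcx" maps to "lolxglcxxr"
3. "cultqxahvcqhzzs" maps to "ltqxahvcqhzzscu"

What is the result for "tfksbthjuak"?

What's happening: move the first 2 characters to the end (rotate left by 2).
Doing the same to "tfksbthjuak": "ksbthjuaktf".

ksbthjuaktf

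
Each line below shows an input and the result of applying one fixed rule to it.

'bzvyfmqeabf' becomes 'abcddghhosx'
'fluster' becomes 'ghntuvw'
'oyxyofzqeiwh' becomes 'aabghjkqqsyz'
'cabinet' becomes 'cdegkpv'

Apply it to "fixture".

The transformation: shift every letter 2 places forward in the alphabet (wrapping around), then sort the characters into alphabetical order.
Applying both steps to "fixture": "hkzvwtg", then "ghktvwz".

ghktvwz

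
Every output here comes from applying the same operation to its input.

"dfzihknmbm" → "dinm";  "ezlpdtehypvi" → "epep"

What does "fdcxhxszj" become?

fxs

What's happening: keep one character in every 3, starting at position 1 (positions 1st, 4th, 7th, ...).
"fdcxhxszj" → "fxs".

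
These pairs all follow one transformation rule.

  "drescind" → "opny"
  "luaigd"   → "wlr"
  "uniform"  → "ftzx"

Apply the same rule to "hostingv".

Looking at the pairs, the operation is to keep every other character starting from the first (positions 1st, 3rd, 5th, ...), then shift every letter 11 places forward in the alphabet (wrapping around).
"hostingv" → "hsig" → "sdtr".

sdtr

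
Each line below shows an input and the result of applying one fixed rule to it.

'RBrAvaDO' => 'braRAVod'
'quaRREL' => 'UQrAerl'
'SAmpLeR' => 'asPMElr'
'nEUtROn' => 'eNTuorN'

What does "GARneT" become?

agNrtE

In each case the input is transformed by: swap each adjacent pair of characters (1↔2, 3↔4, ...), then flip the case of every letter.
For "GARneT", step one produces "AGnRTe"; step two turns that into "agNrtE".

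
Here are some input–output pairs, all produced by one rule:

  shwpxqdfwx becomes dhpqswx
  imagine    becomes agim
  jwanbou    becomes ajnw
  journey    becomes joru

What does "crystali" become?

crsty

Looking at the pairs, the operation is to delete the last 3 characters, then sort the characters into alphabetical order.
Applying both steps to "crystali": "cryst", then "crsty".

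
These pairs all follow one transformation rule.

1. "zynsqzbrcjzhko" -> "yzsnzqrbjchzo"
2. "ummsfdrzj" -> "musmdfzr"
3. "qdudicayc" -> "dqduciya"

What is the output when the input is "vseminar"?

svmenir

Rule — swap each adjacent pair of characters (1↔2, 3↔4, ...), then delete the last character.
On "vseminar": the first step gives "svmenira", and the second then gives "svmenir".
(Check on "ummsfdrzj": → "musmdfzrj" → "musmdfzr" ✓)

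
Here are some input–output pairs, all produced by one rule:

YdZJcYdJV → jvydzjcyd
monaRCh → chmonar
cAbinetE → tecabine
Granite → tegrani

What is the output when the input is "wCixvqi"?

qiwcixv

The transformation: move the last 2 characters to the front (rotate right by 2), then convert every letter to lowercase.
On "wCixvqi": the first step gives "qiwCixv", and the second then gives "qiwcixv".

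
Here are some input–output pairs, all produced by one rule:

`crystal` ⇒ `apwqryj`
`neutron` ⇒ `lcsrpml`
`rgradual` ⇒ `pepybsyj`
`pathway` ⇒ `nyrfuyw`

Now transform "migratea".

What's happening: shift every letter 2 places backward in the alphabet (wrapping around).
On "migratea" that produces "kgepyrcy".

kgepyrcy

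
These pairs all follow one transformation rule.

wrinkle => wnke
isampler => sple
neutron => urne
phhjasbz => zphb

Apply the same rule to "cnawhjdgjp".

The rule is to sort the characters into reverse alphabetical order, then keep every other character starting from the first (positions 1st, 3rd, 5th, ...).
Applying both steps to "cnawhjdgjp": "wpnjjhgdca", then "wnjgc".
(Check on "phhjasbz": → "zspjhhba" → "zphb" ✓)

wnjgc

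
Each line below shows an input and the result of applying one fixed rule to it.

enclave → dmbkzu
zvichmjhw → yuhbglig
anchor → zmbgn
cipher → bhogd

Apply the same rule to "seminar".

The pattern: shift every letter 1 place backward in the alphabet (wrapping around), then delete the last character.
"seminar" → "rdlhmzq" → "rdlhmz".
(Check on "cipher": → "bhogdq" → "bhogd" ✓)

rdlhmz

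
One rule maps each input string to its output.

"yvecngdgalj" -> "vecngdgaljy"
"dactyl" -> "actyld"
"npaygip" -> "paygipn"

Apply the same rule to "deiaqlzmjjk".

eiaqlzmjjkd

The rule is to move the first character to the end.
Doing the same to "deiaqlzmjjk": "eiaqlzmjjkd".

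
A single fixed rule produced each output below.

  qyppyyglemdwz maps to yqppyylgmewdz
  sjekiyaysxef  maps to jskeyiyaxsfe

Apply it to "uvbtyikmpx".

vutbiymkxp

The pattern: swap each adjacent pair of characters (1↔2, 3↔4, ...).
"uvbtyikmpx" → "vutbiymkxp".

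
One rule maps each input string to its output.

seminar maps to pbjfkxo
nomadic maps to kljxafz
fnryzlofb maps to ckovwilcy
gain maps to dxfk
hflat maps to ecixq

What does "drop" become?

Looking at the pairs, the operation is to shift every letter 3 places backward in the alphabet (wrapping around).
So "drop" becomes "aolm".

aolm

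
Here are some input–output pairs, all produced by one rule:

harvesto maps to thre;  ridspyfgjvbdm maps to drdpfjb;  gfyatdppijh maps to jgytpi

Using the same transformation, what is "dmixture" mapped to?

Rule — move the last 2 characters to the front (rotate right by 2), then keep every other character starting from the first (positions 1st, 3rd, 5th, ...).
Starting from "dmixture": after the first operation, "redmixtu"; after the second, "rdit".

rdit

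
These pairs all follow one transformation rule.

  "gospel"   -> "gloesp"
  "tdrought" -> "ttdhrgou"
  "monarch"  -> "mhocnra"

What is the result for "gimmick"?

The pattern: take characters alternately from the front and the back (1st, last, 2nd, 2nd-last, ...).
Doing the same to "gimmick": "gkicmim".

gkicmim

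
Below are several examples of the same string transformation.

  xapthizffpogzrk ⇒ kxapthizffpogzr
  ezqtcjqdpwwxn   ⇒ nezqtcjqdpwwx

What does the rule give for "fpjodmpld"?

dfpjodmpl

The transformation: move the last character to the front.
For "fpjodmpld" the result is "dfpjodmpl".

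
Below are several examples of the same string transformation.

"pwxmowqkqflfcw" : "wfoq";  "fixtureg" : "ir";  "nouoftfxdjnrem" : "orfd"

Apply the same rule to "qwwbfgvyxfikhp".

wkfx

Rule — take characters alternately from the front and the back (1st, last, 2nd, 2nd-last, ...), then keep one character in every 3, starting at position 3 (positions 3rd, 6th, 9th, ...).
On "qwwbfgvyxfikhp": the first step gives "qpwhwkbiffgxvy", and the second then gives "wkfx".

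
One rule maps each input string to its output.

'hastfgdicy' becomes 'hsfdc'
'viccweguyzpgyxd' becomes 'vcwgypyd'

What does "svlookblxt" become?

The pattern: keep every other character starting from the first (positions 1st, 3rd, 5th, ...).
On "svlookblxt" that produces "slobx".

slobx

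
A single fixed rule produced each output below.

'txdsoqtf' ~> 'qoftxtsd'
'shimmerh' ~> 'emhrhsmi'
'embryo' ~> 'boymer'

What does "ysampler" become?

lpresyma

The transformation: swap each adjacent pair of characters (1↔2, 3↔4, ...), then swap the front and back halves of the string.
Applying that to "ysampler" gives "lpresyma".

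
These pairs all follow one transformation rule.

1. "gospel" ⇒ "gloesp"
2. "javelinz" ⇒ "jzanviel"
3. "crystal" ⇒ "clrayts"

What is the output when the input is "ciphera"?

cairpeh

Each output is the input with this applied: take characters alternately from the front and the back (1st, last, 2nd, 2nd-last, ...).
So "ciphera" becomes "cairpeh".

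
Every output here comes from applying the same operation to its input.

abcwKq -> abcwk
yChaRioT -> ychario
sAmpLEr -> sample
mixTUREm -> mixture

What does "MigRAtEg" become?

The pattern: delete the last character, then convert every letter to lowercase.
Applying both steps to "MigRAtEg": "MigRAtE", then "migrate".

migrate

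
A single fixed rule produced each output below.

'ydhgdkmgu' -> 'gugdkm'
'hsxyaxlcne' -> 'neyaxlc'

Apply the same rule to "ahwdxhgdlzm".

What's happening: delete the first 3 characters, then move the last 2 characters to the front (rotate right by 2).
So "ahwdxhgdlzm" becomes "zmdxhgdl".

zmdxhgdl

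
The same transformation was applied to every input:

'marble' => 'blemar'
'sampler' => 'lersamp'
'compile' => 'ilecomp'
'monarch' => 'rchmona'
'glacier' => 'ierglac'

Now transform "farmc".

rmcfa

What's happening: move the last 3 characters to the front (rotate right by 3).
Doing the same to "farmc": "rmcfa".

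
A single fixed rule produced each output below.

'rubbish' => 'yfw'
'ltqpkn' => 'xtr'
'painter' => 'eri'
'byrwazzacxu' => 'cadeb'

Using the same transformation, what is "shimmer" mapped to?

Rule — keep every other character starting from the second (positions 2nd, 4th, 6th, ...), then shift every letter 4 places forward in the alphabet (wrapping around).
Applying both steps to "shimmer": "hme", then "lqi".

lqi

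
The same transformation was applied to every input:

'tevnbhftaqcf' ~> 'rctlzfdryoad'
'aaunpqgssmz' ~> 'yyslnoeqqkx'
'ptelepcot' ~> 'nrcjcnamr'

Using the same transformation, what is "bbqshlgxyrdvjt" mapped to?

What's happening: shift every letter 2 places backward in the alphabet (wrapping around).
"bbqshlgxyrdvjt" → "zzoqfjevwpbthr".

zzoqfjevwpbthr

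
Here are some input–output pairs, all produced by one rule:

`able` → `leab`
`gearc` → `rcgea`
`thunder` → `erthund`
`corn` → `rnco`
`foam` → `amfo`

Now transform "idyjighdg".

dgidyjigh

What's happening: move the last 2 characters to the front (rotate right by 2).
So "idyjighdg" becomes "dgidyjigh".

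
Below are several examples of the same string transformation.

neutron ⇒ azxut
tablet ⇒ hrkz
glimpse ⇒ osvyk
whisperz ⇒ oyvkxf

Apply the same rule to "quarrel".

gxxkr

In each case the input is transformed by: delete the first 2 characters, then shift every letter 6 places forward in the alphabet (wrapping around).
On "quarrel" that produces "gxxkr".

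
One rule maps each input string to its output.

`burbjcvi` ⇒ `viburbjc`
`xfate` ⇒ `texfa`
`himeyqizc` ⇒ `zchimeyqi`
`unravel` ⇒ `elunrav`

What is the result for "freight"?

htfreig

The pattern: move the last 2 characters to the front (rotate right by 2).
Doing the same to "freight": "htfreig".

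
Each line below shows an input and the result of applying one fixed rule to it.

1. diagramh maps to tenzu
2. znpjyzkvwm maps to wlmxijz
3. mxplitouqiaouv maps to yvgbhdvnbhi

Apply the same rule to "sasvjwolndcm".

iwjbyaqpz

The rule is to delete the first 3 characters, then shift every letter 13 places forward in the alphabet (wrapping around) — i.e. ROT13.
Starting from "sasvjwolndcm": after the first operation, "vjwolndcm"; after the second, "iwjbyaqpz".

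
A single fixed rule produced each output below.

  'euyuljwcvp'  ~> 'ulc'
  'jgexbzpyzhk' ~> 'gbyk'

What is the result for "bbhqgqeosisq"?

The transformation: keep one character in every 3, starting at position 2 (positions 2nd, 5th, 8th, ...).
"bbhqgqeosisq" → "bgos".

bgos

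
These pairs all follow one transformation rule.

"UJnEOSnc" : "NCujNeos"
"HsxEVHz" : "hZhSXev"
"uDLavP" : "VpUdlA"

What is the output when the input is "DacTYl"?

Each output is the input with this applied: flip the case of every letter, then move the last 2 characters to the front (rotate right by 2).
Starting from "DacTYl": after the first operation, "dACtyL"; after the second, "yLdACt".

yLdACt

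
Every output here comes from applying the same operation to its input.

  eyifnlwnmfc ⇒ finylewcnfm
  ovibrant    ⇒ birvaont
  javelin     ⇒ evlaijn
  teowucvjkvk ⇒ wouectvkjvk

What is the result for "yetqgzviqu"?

qtgezyvuiq

The rule is to move the first 3 characters to the end (rotate left by 3), then take characters alternately from the front and the back (1st, last, 2nd, 2nd-last, ...).
"yetqgzviqu" → "qgzviquyet" → "qtgezyvuiq".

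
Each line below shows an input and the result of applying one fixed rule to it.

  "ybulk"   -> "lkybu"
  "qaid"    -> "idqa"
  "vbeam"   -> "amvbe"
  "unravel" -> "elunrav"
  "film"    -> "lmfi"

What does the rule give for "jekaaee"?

Looking at the pairs, the operation is to move the last 2 characters to the front (rotate right by 2).
Doing the same to "jekaaee": "eejekaa".

eejekaa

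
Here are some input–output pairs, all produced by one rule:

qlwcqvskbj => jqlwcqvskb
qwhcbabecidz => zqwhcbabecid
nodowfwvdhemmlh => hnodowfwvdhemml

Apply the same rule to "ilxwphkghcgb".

bilxwphkghcg

The rule is to move the last character to the front.
On "ilxwphkghcgb" that produces "bilxwphkghcg".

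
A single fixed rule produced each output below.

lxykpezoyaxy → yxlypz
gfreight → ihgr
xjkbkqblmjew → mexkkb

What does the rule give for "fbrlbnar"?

Each output is the input with this applied: keep every other character starting from the first (positions 1st, 3rd, 5th, ...), then move the last 2 characters to the front (rotate right by 2).
Applying both steps to "fbrlbnar": "frba", then "bafr".
(Check on "gfreight": → "grih" → "ihgr" ✓)

bafr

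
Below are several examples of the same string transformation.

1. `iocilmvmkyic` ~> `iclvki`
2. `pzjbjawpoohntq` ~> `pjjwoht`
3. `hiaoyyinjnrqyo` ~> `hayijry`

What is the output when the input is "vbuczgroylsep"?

The transformation: keep every other character starting from the first (positions 1st, 3rd, 5th, ...).
"vbuczgroylsep" → "vuzrysp".

vuzrysp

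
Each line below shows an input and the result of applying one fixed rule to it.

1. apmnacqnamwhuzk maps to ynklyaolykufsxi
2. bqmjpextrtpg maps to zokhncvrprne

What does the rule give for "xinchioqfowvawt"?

vglafgmodmutyur

The pattern: shift every letter 2 places backward in the alphabet (wrapping around).
On "xinchioqfowvawt" that produces "vglafgmodmutyur".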